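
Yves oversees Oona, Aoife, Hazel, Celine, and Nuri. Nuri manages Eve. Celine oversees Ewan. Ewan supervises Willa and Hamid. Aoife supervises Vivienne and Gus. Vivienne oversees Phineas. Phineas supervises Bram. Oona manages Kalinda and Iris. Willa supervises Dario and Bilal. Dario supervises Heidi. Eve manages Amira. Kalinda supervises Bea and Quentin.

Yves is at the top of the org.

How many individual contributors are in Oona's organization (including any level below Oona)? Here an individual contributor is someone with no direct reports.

3

The people in Oona's organization with no one reporting to them are Iris, Bea, Quentin. That is 3.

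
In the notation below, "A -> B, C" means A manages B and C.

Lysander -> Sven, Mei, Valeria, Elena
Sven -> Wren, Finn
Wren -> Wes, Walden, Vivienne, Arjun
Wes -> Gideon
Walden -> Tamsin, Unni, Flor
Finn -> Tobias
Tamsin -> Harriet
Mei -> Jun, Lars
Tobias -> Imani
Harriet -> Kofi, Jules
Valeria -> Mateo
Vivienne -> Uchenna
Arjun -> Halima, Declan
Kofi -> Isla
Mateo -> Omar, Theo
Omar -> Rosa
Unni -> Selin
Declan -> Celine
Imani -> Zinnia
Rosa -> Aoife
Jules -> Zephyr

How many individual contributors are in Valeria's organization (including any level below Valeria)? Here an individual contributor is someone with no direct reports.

The people in Valeria's organization with no one reporting to them are Theo, Aoife. That is 2.

2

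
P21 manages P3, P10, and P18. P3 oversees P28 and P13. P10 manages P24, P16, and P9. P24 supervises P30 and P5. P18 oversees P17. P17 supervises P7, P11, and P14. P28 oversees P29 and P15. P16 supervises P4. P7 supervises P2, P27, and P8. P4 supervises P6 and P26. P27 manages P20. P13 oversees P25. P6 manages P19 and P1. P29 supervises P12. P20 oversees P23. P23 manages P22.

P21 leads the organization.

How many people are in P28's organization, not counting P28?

P28 directly manages P29, P15. Under P29: P12 (1). P15 has no reports. So P28's organization is 2 direct reports plus everyone under them: 2 + 1 = 3.

3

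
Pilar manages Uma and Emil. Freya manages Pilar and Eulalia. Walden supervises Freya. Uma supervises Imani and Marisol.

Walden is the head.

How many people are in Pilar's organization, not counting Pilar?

Pilar directly manages Uma, Emil. Under Uma: Marisol, Imani (2). Emil has no reports. So Pilar's organization is 2 direct reports plus everyone under them: 3 + 1 = 4.

4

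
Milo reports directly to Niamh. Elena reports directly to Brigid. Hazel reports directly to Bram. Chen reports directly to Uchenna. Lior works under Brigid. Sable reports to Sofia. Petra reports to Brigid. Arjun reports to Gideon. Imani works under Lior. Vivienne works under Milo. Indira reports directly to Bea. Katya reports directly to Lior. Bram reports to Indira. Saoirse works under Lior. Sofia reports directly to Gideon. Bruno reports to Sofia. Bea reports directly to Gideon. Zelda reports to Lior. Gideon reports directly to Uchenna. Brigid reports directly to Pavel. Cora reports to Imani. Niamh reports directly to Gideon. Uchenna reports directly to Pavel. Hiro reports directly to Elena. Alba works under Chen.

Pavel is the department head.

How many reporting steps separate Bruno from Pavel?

Chain from Bruno up to Pavel: Bruno → Sofia → Gideon → Uchenna → Pavel. That is 4 steps up, so Bruno is 4 levels below Pavel.

4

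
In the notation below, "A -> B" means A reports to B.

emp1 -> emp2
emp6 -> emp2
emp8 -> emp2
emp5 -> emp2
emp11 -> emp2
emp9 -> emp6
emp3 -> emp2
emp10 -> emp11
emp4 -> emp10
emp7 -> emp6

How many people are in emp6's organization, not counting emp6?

2

emp6 directly manages emp9, emp7. emp9 has no reports. emp7 has no reports. So emp6's organization is 2 direct reports plus everyone under them: 1 + 1 = 2.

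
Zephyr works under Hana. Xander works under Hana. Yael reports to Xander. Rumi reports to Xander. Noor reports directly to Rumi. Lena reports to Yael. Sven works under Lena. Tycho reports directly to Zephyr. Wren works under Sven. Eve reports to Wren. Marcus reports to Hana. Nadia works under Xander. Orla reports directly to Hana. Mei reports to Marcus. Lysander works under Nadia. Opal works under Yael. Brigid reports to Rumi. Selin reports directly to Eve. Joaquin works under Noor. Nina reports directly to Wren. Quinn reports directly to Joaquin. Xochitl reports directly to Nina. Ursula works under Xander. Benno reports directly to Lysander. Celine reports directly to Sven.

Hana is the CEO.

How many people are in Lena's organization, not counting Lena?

Lena directly manages Sven. Under Sven: Celine, Wren, Nina, Xochitl, Eve, Selin (6). That's 7 in total.

7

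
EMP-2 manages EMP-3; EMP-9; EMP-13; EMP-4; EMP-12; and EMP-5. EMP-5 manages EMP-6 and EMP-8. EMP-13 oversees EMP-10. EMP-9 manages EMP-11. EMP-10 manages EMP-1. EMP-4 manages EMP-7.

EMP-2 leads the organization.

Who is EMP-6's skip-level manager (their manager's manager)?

EMP-2

EMP-6 reports to EMP-5, and EMP-5 reports to EMP-2. So EMP-6's skip-level manager is EMP-2.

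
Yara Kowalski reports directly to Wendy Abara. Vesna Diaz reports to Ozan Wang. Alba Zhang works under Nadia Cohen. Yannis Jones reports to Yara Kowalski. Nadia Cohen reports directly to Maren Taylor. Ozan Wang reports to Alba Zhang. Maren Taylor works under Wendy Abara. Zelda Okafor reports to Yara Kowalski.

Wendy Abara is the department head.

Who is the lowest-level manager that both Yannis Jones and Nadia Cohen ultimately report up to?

Wendy Abara

Yannis Jones's chain of managers is Yara Kowalski, Wendy Abara. Nadia Cohen's chain of managers is Maren Taylor, Wendy Abara. The first manager that appears in both chains is Wendy Abara.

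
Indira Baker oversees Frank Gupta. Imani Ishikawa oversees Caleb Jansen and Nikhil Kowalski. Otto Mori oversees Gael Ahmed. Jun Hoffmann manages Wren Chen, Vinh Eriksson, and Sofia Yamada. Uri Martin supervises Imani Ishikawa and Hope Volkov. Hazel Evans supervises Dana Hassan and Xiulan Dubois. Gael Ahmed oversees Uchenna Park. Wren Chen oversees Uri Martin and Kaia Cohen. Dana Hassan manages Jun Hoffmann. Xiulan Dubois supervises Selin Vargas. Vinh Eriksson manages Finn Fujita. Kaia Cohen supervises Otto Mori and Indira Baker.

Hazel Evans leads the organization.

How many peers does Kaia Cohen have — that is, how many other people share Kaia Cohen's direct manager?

Kaia Cohen reports to Wren Chen. Wren Chen's other direct reports are Uri Martin — 1 peer.

1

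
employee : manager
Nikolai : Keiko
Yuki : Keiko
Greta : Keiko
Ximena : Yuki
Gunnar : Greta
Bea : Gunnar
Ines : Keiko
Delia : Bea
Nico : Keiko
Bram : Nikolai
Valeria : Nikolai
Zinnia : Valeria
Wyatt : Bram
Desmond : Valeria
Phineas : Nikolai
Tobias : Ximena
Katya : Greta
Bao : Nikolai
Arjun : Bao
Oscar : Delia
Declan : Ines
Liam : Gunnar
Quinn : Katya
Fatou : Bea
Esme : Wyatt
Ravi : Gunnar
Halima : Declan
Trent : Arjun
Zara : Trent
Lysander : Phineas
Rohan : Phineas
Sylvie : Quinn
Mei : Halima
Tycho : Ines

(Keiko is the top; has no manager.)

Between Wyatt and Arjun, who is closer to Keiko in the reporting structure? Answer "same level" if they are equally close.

Both Wyatt and Arjun are 3 levels below Keiko.

same level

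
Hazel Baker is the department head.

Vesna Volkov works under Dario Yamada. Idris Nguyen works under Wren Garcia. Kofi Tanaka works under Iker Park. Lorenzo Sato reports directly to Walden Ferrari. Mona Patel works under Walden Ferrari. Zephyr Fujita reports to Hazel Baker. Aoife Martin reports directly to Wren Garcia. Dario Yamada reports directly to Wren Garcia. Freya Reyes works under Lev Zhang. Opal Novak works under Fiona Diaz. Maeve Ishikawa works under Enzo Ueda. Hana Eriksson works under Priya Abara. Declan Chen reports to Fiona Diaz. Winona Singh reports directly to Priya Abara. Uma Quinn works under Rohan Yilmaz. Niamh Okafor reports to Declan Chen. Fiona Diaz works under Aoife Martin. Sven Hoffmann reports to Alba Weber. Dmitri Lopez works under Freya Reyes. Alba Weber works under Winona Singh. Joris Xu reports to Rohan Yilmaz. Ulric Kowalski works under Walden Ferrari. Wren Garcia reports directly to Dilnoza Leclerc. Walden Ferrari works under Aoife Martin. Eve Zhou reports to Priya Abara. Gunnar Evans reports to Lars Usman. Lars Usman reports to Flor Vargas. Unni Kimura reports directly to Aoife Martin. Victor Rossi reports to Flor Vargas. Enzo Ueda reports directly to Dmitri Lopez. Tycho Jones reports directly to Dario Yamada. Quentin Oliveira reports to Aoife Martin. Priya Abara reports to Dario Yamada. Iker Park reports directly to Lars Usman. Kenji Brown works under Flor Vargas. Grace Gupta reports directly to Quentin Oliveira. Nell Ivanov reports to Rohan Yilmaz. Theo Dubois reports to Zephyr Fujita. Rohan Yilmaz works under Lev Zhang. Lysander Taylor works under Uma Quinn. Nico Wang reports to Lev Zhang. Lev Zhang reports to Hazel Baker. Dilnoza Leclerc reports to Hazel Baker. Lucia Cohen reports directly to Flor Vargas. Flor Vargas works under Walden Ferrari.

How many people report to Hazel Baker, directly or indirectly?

Hazel Baker directly manages Zephyr Fujita, Dilnoza Leclerc, Lev Zhang. Under Zephyr Fujita: Theo Dubois (1). Under Dilnoza Leclerc: Wren Garcia, Idris Nguyen, Dario Yamada, Tycho Jones, Vesna Volkov, Priya Abara, Hana Eriksson, Eve Zhou, Winona Singh, Alba Weber, Sven Hoffmann, Aoife Martin, Quentin Oliveira, Grace Gupta, Unni Kimura, Fiona Diaz, Opal Novak, Declan Chen, Niamh Okafor, Walden Ferrari, Lorenzo Sato, Ulric Kowalski, Flor Vargas, Kenji Brown, Victor Rossi, Lucia Cohen, Lars Usman, Iker Park, Kofi Tanaka, Gunnar Evans, Mona Patel (31). Under Lev Zhang: Freya Reyes, Dmitri Lopez, Enzo Ueda, Maeve Ishikawa, Nico Wang, Rohan Yilmaz, Joris Xu, Nell Ivanov, Uma Quinn, Lysander Taylor (10). So Hazel Baker's organization is 3 direct reports plus everyone under them: 2 + 32 + 11 = 45.

45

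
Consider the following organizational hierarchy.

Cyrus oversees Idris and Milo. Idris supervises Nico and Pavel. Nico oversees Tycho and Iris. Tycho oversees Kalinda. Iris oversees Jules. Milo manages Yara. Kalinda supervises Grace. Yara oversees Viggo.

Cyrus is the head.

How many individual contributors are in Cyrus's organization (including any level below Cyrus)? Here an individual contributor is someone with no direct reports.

4

The people in Cyrus's organization with no one reporting to them are Viggo, Pavel, Jules, Grace. That is 4.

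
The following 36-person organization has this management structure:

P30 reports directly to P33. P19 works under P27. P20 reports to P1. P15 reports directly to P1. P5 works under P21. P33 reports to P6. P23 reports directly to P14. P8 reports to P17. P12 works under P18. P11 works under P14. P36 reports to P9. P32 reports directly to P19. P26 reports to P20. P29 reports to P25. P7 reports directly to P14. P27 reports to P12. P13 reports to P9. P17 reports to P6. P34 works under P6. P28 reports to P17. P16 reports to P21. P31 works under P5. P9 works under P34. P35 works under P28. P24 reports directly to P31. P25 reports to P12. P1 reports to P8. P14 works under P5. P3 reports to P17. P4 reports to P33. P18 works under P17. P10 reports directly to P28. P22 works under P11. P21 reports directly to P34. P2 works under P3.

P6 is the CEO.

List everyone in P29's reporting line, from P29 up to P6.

P29 -> P25 -> P12 -> P18 -> P17 -> P6

P29 reports to P25. P25 reports to P12. P12 reports to P18. P18 reports to P17. P17 reports to P6. P6 is at the top.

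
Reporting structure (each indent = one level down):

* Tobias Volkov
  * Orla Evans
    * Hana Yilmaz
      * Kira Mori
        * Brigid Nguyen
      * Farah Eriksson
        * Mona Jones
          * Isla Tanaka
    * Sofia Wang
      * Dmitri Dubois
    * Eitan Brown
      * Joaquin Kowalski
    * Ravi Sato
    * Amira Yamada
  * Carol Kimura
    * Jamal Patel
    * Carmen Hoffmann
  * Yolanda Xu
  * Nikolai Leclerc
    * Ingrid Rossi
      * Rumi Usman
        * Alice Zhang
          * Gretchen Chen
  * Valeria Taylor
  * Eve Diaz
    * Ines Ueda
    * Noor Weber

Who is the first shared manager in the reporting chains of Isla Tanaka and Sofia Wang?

Isla Tanaka's chain of managers is Mona Jones, Farah Eriksson, Hana Yilmaz, Orla Evans, Tobias Volkov. Sofia Wang's chain of managers is Orla Evans, Tobias Volkov. The first manager that appears in both chains is Orla Evans.

Orla Evans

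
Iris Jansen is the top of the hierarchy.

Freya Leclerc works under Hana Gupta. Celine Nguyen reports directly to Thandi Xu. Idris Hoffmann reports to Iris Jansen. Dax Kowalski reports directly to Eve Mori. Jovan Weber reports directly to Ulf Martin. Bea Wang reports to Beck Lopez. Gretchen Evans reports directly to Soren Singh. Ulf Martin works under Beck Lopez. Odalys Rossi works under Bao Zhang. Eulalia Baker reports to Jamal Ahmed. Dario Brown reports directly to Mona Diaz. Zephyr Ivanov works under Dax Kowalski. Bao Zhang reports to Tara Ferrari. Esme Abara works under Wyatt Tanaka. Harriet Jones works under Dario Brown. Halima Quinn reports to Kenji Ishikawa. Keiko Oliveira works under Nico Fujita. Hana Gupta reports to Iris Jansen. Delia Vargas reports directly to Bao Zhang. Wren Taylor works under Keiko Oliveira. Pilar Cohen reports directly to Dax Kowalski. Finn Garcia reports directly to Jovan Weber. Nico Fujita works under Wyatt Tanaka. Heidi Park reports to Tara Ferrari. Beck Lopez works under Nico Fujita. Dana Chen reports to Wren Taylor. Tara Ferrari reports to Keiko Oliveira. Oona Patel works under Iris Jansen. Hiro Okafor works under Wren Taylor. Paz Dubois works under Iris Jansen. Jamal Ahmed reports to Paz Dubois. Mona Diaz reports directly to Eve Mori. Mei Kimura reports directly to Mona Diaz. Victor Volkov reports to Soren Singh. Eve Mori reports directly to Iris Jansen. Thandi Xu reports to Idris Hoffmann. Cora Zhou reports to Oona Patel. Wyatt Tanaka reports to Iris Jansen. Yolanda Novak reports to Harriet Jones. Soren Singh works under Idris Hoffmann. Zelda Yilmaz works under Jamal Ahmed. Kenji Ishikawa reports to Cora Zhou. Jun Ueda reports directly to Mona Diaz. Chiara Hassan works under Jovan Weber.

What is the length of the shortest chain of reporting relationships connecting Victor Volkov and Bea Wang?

Victor Volkov is 3 levels below Iris Jansen, and Bea Wang is 4 levels below Iris Jansen (their lowest common manager). The shortest path runs up from Victor Volkov to Iris Jansen and back down to Bea Wang: 3 + 4 = 7 links.

7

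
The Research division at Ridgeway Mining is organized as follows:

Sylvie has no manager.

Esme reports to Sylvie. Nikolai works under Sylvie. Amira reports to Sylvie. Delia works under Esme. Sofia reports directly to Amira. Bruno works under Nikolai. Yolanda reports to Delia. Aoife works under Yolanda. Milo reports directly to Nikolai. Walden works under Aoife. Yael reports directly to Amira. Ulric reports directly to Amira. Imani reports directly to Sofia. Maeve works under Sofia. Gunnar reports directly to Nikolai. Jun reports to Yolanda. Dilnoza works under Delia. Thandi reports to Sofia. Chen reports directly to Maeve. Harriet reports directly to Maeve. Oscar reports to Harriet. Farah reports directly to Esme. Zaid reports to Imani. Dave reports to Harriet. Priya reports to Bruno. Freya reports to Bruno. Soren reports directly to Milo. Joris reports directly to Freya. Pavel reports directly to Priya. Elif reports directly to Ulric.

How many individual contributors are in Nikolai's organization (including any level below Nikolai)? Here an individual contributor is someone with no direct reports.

4

The people in Nikolai's organization with no one reporting to them are Gunnar, Soren, Joris, Pavel. That is 4.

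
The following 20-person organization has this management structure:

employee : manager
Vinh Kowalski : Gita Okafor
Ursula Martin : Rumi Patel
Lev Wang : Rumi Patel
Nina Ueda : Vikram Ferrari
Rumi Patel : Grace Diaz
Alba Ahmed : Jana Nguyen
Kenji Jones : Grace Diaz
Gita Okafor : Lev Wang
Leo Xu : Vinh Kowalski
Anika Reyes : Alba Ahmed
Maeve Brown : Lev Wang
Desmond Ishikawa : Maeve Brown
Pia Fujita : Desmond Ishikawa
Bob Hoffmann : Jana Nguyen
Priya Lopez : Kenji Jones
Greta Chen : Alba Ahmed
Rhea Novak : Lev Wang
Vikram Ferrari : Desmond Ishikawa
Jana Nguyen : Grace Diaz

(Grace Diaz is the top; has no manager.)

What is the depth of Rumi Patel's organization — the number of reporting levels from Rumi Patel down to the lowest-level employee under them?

5

The longest chain under Rumi Patel runs Rumi Patel → Lev Wang → Maeve Brown → Desmond Ishikawa → Vikram Ferrari → Nina Ueda, which is 5 levels below Rumi Patel.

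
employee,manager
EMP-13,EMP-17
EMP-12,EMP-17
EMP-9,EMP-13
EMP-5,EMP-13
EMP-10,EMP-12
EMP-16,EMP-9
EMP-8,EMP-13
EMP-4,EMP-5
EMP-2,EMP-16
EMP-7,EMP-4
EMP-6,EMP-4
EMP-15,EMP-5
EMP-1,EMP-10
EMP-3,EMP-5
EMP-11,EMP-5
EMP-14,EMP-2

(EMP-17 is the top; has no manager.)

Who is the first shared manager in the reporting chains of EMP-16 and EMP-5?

EMP-13

EMP-16's chain of managers is EMP-9, EMP-13, EMP-17. EMP-5's chain of managers is EMP-13, EMP-17. The first manager that appears in both chains is EMP-13.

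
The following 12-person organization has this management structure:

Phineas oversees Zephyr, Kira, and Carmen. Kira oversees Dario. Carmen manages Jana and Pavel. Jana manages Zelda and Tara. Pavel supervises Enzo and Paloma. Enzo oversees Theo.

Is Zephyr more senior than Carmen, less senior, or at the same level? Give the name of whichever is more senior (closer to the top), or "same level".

Both Zephyr and Carmen are 1 level below Phineas.

same level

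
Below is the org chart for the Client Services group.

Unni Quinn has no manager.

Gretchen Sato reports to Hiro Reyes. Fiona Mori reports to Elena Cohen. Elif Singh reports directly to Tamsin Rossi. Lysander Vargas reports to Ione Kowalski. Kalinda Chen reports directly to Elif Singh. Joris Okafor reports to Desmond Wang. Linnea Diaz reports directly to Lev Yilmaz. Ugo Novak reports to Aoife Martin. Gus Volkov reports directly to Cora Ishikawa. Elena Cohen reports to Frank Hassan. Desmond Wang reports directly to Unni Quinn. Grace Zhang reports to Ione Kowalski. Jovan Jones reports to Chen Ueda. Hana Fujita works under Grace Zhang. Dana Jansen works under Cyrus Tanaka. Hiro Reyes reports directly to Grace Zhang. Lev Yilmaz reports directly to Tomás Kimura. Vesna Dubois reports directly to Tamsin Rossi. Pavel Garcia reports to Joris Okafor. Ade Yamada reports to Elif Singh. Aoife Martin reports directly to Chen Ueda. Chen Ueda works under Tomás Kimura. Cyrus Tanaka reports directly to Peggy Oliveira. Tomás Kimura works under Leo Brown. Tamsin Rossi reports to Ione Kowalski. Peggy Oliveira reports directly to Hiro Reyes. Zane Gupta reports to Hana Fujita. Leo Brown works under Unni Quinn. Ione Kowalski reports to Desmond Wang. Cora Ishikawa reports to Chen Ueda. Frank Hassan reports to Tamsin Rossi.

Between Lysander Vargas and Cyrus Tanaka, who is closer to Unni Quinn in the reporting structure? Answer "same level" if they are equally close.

Lysander Vargas

Lysander Vargas is 3 levels below Unni Quinn; Cyrus Tanaka is 6. Lysander Vargas is higher.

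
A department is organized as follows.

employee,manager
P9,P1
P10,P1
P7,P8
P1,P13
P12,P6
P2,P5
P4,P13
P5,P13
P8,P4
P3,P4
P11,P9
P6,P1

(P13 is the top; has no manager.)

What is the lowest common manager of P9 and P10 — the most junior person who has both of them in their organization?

P9's chain of managers is P1, P13. P10's chain of managers is P1, P13. The first manager that appears in both chains is P1.

P1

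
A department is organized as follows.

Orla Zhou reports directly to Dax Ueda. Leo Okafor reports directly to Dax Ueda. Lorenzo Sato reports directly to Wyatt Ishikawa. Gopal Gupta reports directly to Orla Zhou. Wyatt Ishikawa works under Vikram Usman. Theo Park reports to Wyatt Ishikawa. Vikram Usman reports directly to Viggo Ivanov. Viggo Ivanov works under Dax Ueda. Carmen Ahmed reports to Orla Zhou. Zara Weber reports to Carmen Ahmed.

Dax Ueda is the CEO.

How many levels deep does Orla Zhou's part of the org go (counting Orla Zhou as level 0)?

The longest chain under Orla Zhou runs Orla Zhou → Carmen Ahmed → Zara Weber, which is 2 levels below Orla Zhou.

2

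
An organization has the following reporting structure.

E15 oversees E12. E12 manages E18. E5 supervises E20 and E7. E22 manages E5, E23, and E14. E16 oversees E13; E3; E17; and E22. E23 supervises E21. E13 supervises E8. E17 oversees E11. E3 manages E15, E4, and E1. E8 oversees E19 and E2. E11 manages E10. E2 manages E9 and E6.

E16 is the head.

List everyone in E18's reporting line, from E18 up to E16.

E18 reports to E12. E12 reports to E15. E15 reports to E3. E3 reports to E16. E16 is at the top.

E18 -> E12 -> E15 -> E3 -> E16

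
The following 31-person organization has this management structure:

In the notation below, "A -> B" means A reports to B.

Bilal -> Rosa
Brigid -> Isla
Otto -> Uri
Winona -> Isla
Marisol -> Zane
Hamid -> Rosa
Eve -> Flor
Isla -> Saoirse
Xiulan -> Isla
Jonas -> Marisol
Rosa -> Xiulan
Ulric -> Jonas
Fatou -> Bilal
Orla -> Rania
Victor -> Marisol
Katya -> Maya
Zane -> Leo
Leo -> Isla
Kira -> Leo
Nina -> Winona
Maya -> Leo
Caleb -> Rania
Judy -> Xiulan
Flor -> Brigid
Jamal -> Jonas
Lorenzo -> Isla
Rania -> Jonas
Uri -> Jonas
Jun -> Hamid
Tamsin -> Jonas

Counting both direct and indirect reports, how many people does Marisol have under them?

10

Marisol directly manages Jonas, Victor. Under Jonas: Ulric, Tamsin, Rania, Caleb, Orla, Jamal, Uri, Otto (8). Victor has no reports. So Marisol's organization is 2 direct reports plus everyone under them: 9 + 1 = 10.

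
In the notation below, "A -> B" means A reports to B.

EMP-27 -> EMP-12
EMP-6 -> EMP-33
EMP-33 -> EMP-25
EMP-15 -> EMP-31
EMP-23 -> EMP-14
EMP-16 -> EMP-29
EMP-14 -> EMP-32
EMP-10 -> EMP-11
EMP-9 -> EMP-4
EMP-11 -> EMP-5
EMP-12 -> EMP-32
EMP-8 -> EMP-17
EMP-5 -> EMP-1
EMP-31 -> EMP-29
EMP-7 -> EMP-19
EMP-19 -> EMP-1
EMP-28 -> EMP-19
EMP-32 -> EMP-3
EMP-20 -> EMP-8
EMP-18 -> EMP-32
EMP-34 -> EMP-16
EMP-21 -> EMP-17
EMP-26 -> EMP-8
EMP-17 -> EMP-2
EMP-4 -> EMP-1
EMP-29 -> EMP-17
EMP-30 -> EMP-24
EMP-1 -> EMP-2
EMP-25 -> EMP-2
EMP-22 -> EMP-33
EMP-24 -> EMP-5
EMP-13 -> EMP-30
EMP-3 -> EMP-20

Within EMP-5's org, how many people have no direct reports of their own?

The people in EMP-5's organization with no one reporting to them are EMP-13, EMP-10. That is 2.

2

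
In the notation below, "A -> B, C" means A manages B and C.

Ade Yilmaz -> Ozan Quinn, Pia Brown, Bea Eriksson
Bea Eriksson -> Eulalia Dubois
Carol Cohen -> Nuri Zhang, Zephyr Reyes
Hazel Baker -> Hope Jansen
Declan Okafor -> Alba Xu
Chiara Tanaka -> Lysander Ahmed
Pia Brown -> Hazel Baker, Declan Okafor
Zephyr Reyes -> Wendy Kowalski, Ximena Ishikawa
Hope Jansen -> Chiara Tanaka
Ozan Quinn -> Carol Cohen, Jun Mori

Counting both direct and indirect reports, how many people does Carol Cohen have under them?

4

Carol Cohen directly manages Nuri Zhang, Zephyr Reyes. Nuri Zhang has no reports. Under Zephyr Reyes: Ximena Ishikawa, Wendy Kowalski (2). So Carol Cohen's organization is 2 direct reports plus everyone under them: 1 + 3 = 4.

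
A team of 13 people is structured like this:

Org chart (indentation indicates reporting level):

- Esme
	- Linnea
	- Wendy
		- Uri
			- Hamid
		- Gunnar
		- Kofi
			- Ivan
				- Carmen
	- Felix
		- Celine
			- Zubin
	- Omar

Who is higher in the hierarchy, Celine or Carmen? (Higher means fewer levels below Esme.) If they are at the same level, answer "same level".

Celine is 2 levels below Esme; Carmen is 4. Celine is higher.

Celine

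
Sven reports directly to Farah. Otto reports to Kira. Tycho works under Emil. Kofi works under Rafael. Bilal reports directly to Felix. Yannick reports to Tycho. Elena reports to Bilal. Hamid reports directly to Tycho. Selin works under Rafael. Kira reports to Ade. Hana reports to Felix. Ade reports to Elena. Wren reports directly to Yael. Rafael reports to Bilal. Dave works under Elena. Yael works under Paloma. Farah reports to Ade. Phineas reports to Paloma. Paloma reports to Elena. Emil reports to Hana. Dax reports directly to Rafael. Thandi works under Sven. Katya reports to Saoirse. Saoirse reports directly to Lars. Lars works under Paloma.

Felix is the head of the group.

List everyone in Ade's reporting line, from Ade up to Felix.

Ade -> Elena -> Bilal -> Felix

Ade reports to Elena. Elena reports to Bilal. Bilal reports to Felix. Felix is at the top.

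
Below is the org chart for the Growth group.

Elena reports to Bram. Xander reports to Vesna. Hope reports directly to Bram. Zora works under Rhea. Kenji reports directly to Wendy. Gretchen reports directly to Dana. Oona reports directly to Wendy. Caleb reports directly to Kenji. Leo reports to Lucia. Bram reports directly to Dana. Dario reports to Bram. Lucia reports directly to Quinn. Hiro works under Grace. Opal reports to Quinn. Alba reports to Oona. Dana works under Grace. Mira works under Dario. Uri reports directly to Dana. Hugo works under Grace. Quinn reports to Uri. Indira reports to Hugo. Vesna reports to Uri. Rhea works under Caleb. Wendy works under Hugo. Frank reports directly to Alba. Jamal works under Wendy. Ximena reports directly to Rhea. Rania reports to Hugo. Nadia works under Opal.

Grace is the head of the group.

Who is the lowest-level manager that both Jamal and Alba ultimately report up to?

Wendy

Jamal's chain of managers is Wendy, Hugo, Grace. Alba's chain of managers is Oona, Wendy, Hugo, Grace. The first manager that appears in both chains is Wendy.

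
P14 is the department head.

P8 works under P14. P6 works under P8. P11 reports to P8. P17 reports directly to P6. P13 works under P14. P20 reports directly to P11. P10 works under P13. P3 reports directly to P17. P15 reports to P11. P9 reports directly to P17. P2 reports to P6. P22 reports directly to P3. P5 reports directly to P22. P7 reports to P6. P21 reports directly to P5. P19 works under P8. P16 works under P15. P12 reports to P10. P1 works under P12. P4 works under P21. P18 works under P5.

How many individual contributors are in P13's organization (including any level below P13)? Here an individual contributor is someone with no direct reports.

The only person in P13's organization with no one reporting to them is P1. That is 1.

1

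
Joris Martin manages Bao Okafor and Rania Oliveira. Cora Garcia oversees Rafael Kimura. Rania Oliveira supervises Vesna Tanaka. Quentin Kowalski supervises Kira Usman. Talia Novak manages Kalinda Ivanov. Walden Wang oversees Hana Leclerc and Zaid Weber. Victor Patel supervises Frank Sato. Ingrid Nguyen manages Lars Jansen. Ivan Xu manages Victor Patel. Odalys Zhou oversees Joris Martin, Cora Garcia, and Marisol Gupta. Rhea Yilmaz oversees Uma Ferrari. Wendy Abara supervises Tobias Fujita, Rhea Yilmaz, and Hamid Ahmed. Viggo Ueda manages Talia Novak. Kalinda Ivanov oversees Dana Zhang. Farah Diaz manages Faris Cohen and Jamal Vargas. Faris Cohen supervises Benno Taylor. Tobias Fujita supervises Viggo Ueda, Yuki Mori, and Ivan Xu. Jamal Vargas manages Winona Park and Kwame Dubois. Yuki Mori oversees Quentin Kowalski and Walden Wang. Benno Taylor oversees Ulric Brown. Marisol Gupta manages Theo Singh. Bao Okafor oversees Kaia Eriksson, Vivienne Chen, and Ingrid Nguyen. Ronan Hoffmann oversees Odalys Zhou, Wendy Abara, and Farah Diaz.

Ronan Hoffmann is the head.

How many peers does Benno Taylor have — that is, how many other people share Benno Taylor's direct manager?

0

Benno Taylor reports to Faris Cohen, and Faris Cohen has no other direct reports. Benno Taylor has 0 peers.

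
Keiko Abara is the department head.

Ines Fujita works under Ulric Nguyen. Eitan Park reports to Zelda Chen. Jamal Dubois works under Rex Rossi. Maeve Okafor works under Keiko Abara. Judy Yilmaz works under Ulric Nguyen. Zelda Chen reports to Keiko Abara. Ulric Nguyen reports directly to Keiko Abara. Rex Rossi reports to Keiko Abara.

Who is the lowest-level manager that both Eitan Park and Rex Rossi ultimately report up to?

Eitan Park's chain of managers is Zelda Chen, Keiko Abara. Rex Rossi's chain of managers is Keiko Abara. The first manager that appears in both chains is Keiko Abara.

Keiko Abara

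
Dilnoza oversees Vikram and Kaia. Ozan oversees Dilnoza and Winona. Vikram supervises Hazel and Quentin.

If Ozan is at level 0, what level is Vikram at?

2

Chain from Vikram up to Ozan: Vikram → Dilnoza → Ozan. That is 2 steps up, so Vikram is 2 levels below Ozan.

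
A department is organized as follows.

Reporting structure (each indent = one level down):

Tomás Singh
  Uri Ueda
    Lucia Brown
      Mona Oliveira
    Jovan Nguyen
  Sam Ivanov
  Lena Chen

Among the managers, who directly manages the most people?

Direct-report counts: Tomás Singh has 3; Uri Ueda has 2; Lucia Brown has 1. The largest is 3, held by Tomás Singh.

Tomás Singh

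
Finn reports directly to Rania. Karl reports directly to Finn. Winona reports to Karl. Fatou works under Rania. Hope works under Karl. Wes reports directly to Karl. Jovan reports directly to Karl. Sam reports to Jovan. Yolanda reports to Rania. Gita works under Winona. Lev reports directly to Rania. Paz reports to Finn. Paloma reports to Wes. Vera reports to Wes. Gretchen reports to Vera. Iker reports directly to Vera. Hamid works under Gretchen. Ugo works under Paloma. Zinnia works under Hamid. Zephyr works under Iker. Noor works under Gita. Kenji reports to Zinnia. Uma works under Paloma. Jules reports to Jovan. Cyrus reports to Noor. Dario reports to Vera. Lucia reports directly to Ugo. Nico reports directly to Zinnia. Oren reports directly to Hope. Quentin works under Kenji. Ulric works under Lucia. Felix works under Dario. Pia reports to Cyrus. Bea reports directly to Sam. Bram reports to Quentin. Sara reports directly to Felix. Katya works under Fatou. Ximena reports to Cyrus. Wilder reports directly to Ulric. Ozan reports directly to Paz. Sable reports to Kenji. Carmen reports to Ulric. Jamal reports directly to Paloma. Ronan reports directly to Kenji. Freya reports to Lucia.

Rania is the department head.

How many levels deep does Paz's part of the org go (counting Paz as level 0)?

1

The longest chain under Paz runs Paz → Ozan, which is 1 level below Paz.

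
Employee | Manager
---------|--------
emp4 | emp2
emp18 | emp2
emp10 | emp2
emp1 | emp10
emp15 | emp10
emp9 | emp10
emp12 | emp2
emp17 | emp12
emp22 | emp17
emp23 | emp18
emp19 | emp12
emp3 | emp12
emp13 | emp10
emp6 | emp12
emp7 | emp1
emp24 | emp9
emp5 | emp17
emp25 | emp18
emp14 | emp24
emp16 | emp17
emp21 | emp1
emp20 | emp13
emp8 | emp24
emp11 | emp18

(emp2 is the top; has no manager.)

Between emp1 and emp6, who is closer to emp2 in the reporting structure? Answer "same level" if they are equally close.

same level

Both emp1 and emp6 are 2 levels below emp2.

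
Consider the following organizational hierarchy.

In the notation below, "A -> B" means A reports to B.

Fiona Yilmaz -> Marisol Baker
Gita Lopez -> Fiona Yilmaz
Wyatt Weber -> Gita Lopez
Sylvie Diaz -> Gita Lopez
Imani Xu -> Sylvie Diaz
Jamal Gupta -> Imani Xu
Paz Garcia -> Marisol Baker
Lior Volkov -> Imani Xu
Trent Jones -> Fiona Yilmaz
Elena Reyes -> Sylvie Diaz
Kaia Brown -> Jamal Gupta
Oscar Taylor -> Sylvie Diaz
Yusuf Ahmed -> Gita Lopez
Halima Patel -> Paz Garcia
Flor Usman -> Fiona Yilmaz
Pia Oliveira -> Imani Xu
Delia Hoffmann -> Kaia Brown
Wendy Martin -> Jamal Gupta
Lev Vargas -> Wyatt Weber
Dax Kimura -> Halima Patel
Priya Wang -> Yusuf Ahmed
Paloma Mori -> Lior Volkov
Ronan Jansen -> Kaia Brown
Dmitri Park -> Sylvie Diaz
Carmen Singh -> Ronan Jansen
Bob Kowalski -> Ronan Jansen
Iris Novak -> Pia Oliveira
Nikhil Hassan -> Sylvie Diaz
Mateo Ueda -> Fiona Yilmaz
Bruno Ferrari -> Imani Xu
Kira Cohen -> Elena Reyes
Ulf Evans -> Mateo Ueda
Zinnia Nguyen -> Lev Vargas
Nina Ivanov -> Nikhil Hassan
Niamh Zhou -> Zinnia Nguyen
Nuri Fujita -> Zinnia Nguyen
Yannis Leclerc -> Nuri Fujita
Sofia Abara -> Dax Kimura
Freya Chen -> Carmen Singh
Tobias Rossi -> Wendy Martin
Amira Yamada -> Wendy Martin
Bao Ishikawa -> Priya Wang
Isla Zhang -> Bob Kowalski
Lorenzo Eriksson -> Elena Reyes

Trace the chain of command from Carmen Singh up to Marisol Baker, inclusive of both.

Carmen Singh reports to Ronan Jansen. Ronan Jansen reports to Kaia Brown. Kaia Brown reports to Jamal Gupta. Jamal Gupta reports to Imani Xu. Imani Xu reports to Sylvie Diaz. Sylvie Diaz reports to Gita Lopez. Gita Lopez reports to Fiona Yilmaz. Fiona Yilmaz reports to Marisol Baker. Marisol Baker is at the top.

Carmen Singh -> Ronan Jansen -> Kaia Brown -> Jamal Gupta -> Imani Xu -> Sylvie Diaz -> Gita Lopez -> Fiona Yilmaz -> Marisol Baker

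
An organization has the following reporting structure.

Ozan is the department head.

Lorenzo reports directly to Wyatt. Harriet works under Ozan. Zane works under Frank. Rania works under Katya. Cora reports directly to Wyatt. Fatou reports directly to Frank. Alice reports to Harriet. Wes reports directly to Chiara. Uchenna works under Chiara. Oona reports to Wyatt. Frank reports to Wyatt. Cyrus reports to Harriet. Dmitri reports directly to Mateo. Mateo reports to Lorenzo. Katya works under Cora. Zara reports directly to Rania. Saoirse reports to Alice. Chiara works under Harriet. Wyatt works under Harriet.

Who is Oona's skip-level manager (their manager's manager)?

Oona reports to Wyatt, and Wyatt reports to Harriet. So Oona's skip-level manager is Harriet.

Harriet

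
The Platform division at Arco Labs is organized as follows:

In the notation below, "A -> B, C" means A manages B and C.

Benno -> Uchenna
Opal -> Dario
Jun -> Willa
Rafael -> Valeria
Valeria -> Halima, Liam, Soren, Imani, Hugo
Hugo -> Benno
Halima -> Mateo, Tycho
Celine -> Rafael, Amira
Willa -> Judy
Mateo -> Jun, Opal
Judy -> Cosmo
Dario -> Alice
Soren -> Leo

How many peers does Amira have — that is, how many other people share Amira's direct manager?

1

Amira reports to Celine. Celine's other direct reports are Rafael — 1 peer.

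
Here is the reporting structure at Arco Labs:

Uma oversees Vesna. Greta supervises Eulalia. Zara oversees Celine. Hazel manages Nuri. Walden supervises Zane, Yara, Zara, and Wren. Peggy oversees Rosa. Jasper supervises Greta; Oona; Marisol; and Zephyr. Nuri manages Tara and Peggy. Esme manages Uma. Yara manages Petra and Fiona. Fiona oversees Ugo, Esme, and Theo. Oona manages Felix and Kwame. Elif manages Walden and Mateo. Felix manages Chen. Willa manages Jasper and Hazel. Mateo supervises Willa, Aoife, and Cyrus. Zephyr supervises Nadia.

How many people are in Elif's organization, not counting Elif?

Elif directly manages Walden, Mateo. Under Walden: Wren, Zara, Celine, Yara, Fiona, Theo, Esme, Uma, Vesna, Ugo, Petra, Zane (12). Under Mateo: Cyrus, Aoife, Willa, Hazel, Nuri, Tara, Peggy, Rosa, Jasper, Zephyr, Nadia, Marisol, Oona, Kwame, Felix, Chen, Greta, Eulalia (18). So Elif's organization is 2 direct reports plus everyone under them: 13 + 19 = 32.

32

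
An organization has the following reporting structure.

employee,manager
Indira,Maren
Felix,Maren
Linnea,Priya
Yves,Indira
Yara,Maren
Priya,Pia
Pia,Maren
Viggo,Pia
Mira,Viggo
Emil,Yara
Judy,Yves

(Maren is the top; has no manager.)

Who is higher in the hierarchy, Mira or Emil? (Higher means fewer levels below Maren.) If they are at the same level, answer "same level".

Mira is 3 levels below Maren; Emil is 2. Emil is higher.

Emil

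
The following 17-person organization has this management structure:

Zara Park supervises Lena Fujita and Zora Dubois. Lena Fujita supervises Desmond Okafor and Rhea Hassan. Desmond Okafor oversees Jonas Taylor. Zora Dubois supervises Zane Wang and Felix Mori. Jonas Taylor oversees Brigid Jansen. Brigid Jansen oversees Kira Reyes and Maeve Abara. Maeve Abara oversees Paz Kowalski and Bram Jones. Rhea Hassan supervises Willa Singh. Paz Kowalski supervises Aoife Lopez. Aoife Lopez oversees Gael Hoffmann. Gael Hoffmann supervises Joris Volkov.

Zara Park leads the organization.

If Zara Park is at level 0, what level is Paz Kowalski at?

6

Chain from Paz Kowalski up to Zara Park: Paz Kowalski → Maeve Abara → Brigid Jansen → Jonas Taylor → Desmond Okafor → Lena Fujita → Zara Park. That is 6 steps up, so Paz Kowalski is 6 levels below Zara Park.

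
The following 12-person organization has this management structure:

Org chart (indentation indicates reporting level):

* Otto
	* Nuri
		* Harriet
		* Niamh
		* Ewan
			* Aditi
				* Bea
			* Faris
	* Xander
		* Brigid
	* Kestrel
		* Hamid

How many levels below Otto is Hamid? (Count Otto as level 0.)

2

Chain from Hamid up to Otto: Hamid → Kestrel → Otto. That is 2 steps up, so Hamid is 2 levels below Otto.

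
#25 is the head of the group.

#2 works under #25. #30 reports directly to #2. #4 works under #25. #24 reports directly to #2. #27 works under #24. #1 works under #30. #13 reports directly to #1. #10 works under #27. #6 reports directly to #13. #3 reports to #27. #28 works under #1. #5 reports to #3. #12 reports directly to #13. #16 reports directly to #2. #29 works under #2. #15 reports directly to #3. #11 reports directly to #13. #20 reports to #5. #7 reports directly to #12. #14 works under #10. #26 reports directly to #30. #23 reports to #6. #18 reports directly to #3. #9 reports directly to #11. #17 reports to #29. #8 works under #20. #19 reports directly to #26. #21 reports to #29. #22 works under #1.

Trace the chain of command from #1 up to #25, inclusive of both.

#1 -> #30 -> #2 -> #25

#1 reports to #30. #30 reports to #2. #2 reports to #25. #25 is at the top.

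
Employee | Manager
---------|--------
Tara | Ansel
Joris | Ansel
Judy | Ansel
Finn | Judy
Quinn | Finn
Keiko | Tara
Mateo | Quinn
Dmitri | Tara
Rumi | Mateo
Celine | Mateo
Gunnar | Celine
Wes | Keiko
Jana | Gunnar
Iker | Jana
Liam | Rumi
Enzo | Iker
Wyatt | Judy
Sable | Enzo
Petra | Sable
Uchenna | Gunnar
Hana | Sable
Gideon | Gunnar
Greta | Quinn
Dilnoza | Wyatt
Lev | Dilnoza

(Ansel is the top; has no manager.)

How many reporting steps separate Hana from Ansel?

11

Chain from Hana up to Ansel: Hana → Sable → Enzo → Iker → Jana → Gunnar → Celine → Mateo → Quinn → Finn → Judy → Ansel. That is 11 steps up, so Hana is 11 levels below Ansel.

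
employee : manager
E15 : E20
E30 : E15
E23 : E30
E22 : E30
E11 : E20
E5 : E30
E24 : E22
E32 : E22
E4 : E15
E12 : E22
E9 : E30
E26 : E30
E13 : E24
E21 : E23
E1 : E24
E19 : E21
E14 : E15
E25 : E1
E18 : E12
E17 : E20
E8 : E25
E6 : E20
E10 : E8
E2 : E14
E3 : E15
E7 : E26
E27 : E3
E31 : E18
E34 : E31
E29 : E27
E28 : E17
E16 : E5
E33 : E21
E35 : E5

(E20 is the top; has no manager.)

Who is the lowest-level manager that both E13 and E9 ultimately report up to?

E13's chain of managers is E24, E22, E30, E15, E20. E9's chain of managers is E30, E15, E20. The first manager that appears in both chains is E30.

E30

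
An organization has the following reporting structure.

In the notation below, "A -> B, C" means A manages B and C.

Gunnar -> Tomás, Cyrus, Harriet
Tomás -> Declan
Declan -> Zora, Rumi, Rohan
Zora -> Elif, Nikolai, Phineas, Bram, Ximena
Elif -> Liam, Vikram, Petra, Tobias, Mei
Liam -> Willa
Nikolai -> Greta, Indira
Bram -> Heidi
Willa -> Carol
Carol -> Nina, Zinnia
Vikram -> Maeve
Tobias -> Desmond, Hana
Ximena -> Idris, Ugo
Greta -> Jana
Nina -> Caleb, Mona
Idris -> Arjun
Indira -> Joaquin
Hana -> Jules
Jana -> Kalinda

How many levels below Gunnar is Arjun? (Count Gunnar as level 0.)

6

Chain from Arjun up to Gunnar: Arjun → Idris → Ximena → Zora → Declan → Tomás → Gunnar. That is 6 steps up, so Arjun is 6 levels below Gunnar.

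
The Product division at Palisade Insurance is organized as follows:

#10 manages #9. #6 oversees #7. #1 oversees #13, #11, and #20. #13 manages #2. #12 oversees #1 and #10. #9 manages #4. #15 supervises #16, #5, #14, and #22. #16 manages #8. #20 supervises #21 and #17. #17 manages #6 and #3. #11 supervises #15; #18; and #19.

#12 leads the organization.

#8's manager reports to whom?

#8 reports to #16, and #16 reports to #15. So #8's skip-level manager is #15.

#15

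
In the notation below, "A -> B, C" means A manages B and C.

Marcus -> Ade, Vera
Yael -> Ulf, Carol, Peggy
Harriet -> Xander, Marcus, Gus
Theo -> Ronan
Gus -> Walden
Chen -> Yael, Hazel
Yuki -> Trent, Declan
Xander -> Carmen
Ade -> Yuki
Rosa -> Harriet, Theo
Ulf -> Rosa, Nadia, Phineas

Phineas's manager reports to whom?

Phineas reports to Ulf, and Ulf reports to Yael. So Phineas's skip-level manager is Yael.

Yael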